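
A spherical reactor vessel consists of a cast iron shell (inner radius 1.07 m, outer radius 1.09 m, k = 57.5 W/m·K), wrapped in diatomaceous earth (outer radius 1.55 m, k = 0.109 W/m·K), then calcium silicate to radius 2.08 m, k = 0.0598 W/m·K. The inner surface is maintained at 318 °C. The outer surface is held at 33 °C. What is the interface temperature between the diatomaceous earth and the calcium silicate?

Resistance network (inner→outer):
  R_cast iron = (1/1.07 − 1/1.09)/(4πk) = 0.01715/(4π·57.5) = 2.373×10^-5 K/W
  R_diatomaceous earth = (1/1.09 − 1/1.55)/(4πk) = 0.2723/(4π·0.109) = 0.1988 K/W
  R_calcium silicate = (1/1.55 − 1/2.08)/(4πk) = 0.1644/(4π·0.0598) = 0.2188 K/W
ΣR = 2.373×10^-5 + 0.1988 + 0.2188 = 0.4176 K/W
Q = ΔT/ΣR = (318 °C − 33 °C)/0.4176 = 682.5 W
From the inner boundary to the diatomaceous earth/calcium silicate interface, ΣR_partial = 0.1988 K/W.
T_interface = T_in − Q·ΣR_partial = 318 °C − (682.5)(0.1988) = 182 °C

T = 182 °C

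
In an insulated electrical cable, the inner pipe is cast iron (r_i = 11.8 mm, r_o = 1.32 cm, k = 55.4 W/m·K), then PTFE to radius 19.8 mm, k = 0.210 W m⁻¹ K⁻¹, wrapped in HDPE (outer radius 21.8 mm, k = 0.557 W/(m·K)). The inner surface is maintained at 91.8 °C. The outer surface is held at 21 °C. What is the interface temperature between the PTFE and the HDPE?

Treat each layer as a resistance in series:
  R'_cast iron = ln(0.0132/0.0118)/(2πk) = 0.1121/(2π·55.4) = 3.221×10^-4 m·K/W
  R'_PTFE = ln(0.0198/0.0132)/(2πk) = 0.4055/(2π·0.210) = 0.3073 m·K/W
  R'_HDPE = ln(0.0218/0.0198)/(2πk) = 0.09623/(2π·0.557) = 0.02750 m·K/W
ΣR = 3.221×10^-4 + 0.3073 + 0.02750 = 0.3351 m·K/W
Q' = ΔT/ΣR = (91.8 °C − 21 °C)/0.3351 = 211.3 W/m
From the inner boundary to the PTFE/HDPE interface, ΣR_partial = 0.3076 m·K/W.
T_interface = T_in − Q'·ΣR_partial = 91.8 °C − (211.3)(0.3076) = 26.8 °C

T = 26.8 °C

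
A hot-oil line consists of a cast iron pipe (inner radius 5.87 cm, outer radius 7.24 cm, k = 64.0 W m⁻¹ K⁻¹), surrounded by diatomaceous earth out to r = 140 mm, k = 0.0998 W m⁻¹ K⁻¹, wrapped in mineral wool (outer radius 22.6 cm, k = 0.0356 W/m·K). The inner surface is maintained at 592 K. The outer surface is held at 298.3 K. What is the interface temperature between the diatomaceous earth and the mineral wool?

T = 495 K

Series thermal resistances, inner to outer:
  R'_cast iron = ln(0.0724/0.0587)/(2πk) = 0.2098/(2π·64.0) = 5.216×10^-4 m·K/W
  R'_diatomaceous earth = ln(0.140/0.0724)/(2πk) = 0.6594/(2π·0.0998) = 1.052 m·K/W
  R'_mineral wool = ln(0.226/0.140)/(2πk) = 0.4789/(2π·0.0356) = 2.141 m·K/W
ΣR = 5.216×10^-4 + 1.052 + 2.141 = 3.194 m·K/W
Q' = ΔT/ΣR = (592 K − 298.3 K)/3.194 = 91.95 W/m
From the inner boundary to the diatomaceous earth/mineral wool interface, ΣR_partial = 1.053 m·K/W.
T_interface = T_in − Q'·ΣR_partial = 592 K − (91.95)(1.053) = 495 K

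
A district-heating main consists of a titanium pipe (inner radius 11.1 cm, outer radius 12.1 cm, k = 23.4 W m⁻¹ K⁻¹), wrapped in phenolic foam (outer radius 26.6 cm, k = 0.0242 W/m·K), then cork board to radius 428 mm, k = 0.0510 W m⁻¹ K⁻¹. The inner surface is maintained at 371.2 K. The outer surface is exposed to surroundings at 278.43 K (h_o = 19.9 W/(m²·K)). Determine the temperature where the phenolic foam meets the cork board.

Treat each layer as a resistance in series:
  R'_titanium = ln(0.121/0.111)/(2πk) = 0.08626/(2π·23.4) = 5.867×10^-4 m·K/W
  R'_phenolic foam = ln(0.266/0.121)/(2πk) = 0.7877/(2π·0.0242) = 5.180 m·K/W
  R'_cork board = ln(0.428/0.266)/(2πk) = 0.4756/(2π·0.0510) = 1.484 m·K/W
  R'_conv,out = 1/(2πr h) = 1/(2π·0.428·19.9) = 0.01869 m·K/W
ΣR = 5.867×10^-4 + 5.180 + 1.484 + 0.01869 = 6.683 m·K/W
Q' = ΔT/ΣR = (371.2 K − 278.43 K)/6.683 = 13.88 W/m
From the inner boundary to the phenolic foam/cork board interface, ΣR_partial = 5.181 m·K/W.
T_interface = T_in − Q'·ΣR_partial = 371.2 K − (13.88)(5.181) = 299.3 K

T = 299.3 K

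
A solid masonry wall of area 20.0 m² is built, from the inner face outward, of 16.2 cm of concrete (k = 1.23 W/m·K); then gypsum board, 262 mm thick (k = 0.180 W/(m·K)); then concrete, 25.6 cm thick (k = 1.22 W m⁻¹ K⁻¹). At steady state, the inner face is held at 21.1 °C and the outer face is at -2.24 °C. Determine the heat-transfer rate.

Q = 260 W

Treat each layer as a resistance in series:
  R_concrete = L/(kA) = 0.162/(1.23·20.0) = 0.006585 K/W
  R_gypsum board = L/(kA) = 0.262/(0.180·20.0) = 0.07278 K/W
  R_concrete = L/(kA) = 0.256/(1.22·20.0) = 0.01049 K/W
ΣR = 0.006585 + 0.07278 + 0.01049 = 0.08985 K/W
Q = ΔT/ΣR = (21.1 °C − -2.24 °C)/0.08985 = 260 W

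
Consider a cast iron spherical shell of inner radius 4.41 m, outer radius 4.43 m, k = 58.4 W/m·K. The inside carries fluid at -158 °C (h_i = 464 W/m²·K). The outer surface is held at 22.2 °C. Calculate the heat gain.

Q = 1.76×10^7 W

Series thermal resistances, inner to outer:
  R_conv,in = 1/(4πr²h) = 1/(4π·4.41²·464) = 8.819×10^-6 K/W
  R_cast iron = (1/4.41 − 1/4.43)/(4πk) = 0.001024/(4π·58.4) = 1.395×10^-6 K/W
ΣR = 8.819×10^-6 + 1.395×10^-6 = 1.021×10^-5 K/W
Q = ΔT/ΣR = (-158 °C − 22.2 °C)/1.021×10^-5 = -1.76×10^7 W
(Negative Q ⇒ heat flows inward; heat gain = 1.76×10^7 W.)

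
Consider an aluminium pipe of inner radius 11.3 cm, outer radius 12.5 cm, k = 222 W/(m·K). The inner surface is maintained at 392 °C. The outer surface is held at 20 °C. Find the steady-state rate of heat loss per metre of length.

Q' = 2πk·ΔT/ln(r₂/r₁) = 2π × 222 × 372 / ln(0.125/0.113) = 5.14×10^6 W/m

Q' = 5140 kW/m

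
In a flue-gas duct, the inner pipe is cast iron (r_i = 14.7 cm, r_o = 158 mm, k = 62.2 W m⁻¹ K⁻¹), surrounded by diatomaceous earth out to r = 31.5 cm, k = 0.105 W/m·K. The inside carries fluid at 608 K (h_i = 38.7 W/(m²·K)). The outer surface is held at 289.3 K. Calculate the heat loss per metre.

Q' = 297 W/m

Resistance network (inner→outer):
  R'_conv,in = 1/(2πr h) = 1/(2π·0.147·38.7) = 0.02798 m·K/W
  R'_cast iron = ln(0.158/0.147)/(2πk) = 0.07216/(2π·62.2) = 1.846×10^-4 m·K/W
  R'_diatomaceous earth = ln(0.315/0.158)/(2πk) = 0.6900/(2π·0.105) = 1.046 m·K/W
ΣR = 0.02798 + 1.846×10^-4 + 1.046 = 1.074 m·K/W
Q' = ΔT/ΣR = (608 K − 289.3 K)/1.074 = 297 W/m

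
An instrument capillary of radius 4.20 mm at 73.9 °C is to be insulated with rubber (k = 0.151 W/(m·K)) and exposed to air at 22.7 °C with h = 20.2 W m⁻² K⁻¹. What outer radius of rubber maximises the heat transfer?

r_cr = 0.748 cm

For a cylinder, r_cr = k_ins/h = 0.151/20.2 = 0.00748 m = 0.748 cm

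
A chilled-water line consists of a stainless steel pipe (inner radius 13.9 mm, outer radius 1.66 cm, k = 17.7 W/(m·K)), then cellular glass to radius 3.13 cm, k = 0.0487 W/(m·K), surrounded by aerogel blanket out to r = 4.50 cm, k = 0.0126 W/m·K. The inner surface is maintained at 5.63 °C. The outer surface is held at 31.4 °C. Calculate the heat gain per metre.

Q' = 3.87 W/m

Series thermal resistances, inner to outer:
  R'_stainless steel = ln(0.0166/0.0139)/(2πk) = 0.1775/(2π·17.7) = 0.001596 m·K/W
  R'_cellular glass = ln(0.0313/0.0166)/(2πk) = 0.6342/(2π·0.0487) = 2.073 m·K/W
  R'_aerogel blanket = ln(0.0450/0.0313)/(2πk) = 0.3630/(2π·0.0126) = 4.586 m·K/W
ΣR = 0.001596 + 2.073 + 4.586 = 6.661 m·K/W
Q' = ΔT/ΣR = (5.63 °C − 31.4 °C)/6.661 = -3.87 W/m
(Negative Q' ⇒ heat flows inward; heat gain = 3.87 W/m.)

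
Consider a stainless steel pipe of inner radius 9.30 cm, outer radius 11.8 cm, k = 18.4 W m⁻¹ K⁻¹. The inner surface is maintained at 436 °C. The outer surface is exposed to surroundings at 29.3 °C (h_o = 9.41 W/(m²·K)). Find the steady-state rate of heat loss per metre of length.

Treat each layer as a resistance in series:
  R'_stainless steel = ln(0.118/0.0930)/(2πk) = 0.2381/(2π·18.4) = 0.002059 m·K/W
  R'_conv,out = 1/(2πr h) = 1/(2π·0.118·9.41) = 0.1433 m·K/W
ΣR = 0.002059 + 0.1433 = 0.1454 m·K/W
Q' = ΔT/ΣR = (436 °C − 29.3 °C)/0.1454 = 2800 W/m

Q' = 2800 W/m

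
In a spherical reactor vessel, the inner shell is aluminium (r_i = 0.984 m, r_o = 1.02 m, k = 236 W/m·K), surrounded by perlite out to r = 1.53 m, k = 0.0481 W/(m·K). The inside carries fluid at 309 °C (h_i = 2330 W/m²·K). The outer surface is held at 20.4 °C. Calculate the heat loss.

Series thermal resistances, inner to outer:
  R_conv,in = 1/(4πr²h) = 1/(4π·0.984²·2330) = 3.527×10^-5 K/W
  R_aluminium = (1/0.984 − 1/1.02)/(4πk) = 0.03587/(4π·236) = 1.209×10^-5 K/W
  R_perlite = (1/1.02 − 1/1.53)/(4πk) = 0.3268/(4π·0.0481) = 0.5407 K/W
ΣR = 3.527×10^-5 + 1.209×10^-5 + 0.5407 = 0.5407 K/W
Q = ΔT/ΣR = (309 °C − 20.4 °C)/0.5407 = 534 W

Q = 534 W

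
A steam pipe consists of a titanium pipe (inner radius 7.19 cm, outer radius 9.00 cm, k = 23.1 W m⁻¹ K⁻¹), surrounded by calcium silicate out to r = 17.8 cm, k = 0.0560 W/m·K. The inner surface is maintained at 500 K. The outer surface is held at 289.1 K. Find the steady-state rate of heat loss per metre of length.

Series thermal resistances, inner to outer:
  R'_titanium = ln(0.0900/0.0719)/(2πk) = 0.2245/(2π·23.1) = 0.001547 m·K/W
  R'_calcium silicate = ln(0.178/0.0900)/(2πk) = 0.6820/(2π·0.0560) = 1.938 m·K/W
ΣR = 0.001547 + 1.938 = 1.940 m·K/W
Q' = ΔT/ΣR = (500 K − 289.1 K)/1.940 = 109 W/m

Q' = 109 W/m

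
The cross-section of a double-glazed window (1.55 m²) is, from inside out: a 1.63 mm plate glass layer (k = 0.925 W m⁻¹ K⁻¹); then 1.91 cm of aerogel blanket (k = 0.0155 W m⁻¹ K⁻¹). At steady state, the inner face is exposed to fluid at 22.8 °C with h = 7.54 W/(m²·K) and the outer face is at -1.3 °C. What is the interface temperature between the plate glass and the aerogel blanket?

Treat each layer as a resistance in series:
  R_conv,in = 1/(hA) = 1/(7.54·1.55) = 0.08557 K/W
  R_plate glass = L/(kA) = 0.00163/(0.925·1.55) = 0.001137 K/W
  R_aerogel blanket = L/(kA) = 0.0191/(0.0155·1.55) = 0.7950 K/W
ΣR = 0.08557 + 0.001137 + 0.7950 = 0.8817 K/W
Q = ΔT/ΣR = (22.8 °C − -1.3 °C)/0.8817 = 27.33 W
From the inner boundary to the plate glass/aerogel blanket interface, ΣR_partial = 0.08671 K/W.
T_interface = T_in − Q·ΣR_partial = 22.8 °C − (27.33)(0.08671) = 20.4 °C

T = 20.4 °C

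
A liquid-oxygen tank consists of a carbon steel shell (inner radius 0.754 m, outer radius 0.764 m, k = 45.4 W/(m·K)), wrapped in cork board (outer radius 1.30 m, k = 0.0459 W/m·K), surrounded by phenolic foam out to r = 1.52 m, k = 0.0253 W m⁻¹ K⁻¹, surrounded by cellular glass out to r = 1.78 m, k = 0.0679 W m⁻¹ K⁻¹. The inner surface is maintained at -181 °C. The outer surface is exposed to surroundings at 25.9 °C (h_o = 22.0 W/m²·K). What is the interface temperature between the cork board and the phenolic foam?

Series thermal resistances, inner to outer:
  R_carbon steel = (1/0.754 − 1/0.764)/(4πk) = 0.01736/(4π·45.4) = 3.043×10^-5 K/W
  R_cork board = (1/0.764 − 1/1.30)/(4πk) = 0.5397/(4π·0.0459) = 0.9356 K/W
  R_phenolic foam = (1/1.30 − 1/1.52)/(4πk) = 0.1113/(4π·0.0253) = 0.3502 K/W
  R_cellular glass = (1/1.52 − 1/1.78)/(4πk) = 0.09610/(4π·0.0679) = 0.1126 K/W
  R_conv,out = 1/(4πr²h) = 1/(4π·1.78²·22.0) = 0.001142 K/W
ΣR = 3.043×10^-5 + 0.9356 + 0.3502 + 0.1126 + 0.001142 = 1.400 K/W
Q = ΔT/ΣR = (-181 °C − 25.9 °C)/1.400 = -147.8 W
From the inner boundary to the cork board/phenolic foam interface, ΣR_partial = 0.9356 K/W.
T_interface = T_in − Q·ΣR_partial = -181 °C − (-147.8)(0.9356) = -42.7 °C

T = -42.7 °C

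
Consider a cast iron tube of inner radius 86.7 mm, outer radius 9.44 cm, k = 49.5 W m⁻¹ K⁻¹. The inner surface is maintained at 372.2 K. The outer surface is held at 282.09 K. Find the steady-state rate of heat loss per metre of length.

Q' = 329 kW/m

Q' = 2πk·ΔT/ln(r₂/r₁) = 2π × 49.5 × 90.11 / ln(0.0944/0.0867) = 3.29×10^5 W/m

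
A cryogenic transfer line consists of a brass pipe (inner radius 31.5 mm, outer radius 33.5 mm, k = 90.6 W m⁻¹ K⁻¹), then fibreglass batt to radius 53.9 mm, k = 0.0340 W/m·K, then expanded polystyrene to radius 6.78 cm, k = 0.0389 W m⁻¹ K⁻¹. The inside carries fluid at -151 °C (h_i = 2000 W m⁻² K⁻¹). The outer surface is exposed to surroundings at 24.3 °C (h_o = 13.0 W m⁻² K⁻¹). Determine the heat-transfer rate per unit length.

Q' = 52.4 W/m

Series thermal resistances, inner to outer:
  R'_conv,in = 1/(2πr h) = 1/(2π·0.0315·2000) = 0.002526 m·K/W
  R'_brass = ln(0.0335/0.0315)/(2πk) = 0.06156/(2π·90.6) = 1.081×10^-4 m·K/W
  R'_fibreglass batt = ln(0.0539/0.0335)/(2πk) = 0.4756/(2π·0.0340) = 2.226 m·K/W
  R'_expanded polystyrene = ln(0.0678/0.0539)/(2πk) = 0.2294/(2π·0.0389) = 0.9387 m·K/W
  R'_conv,out = 1/(2πr h) = 1/(2π·0.0678·13.0) = 0.1806 m·K/W
ΣR = 0.002526 + 1.081×10^-4 + 2.226 + 0.9387 + 0.1806 = 3.348 m·K/W
Q' = ΔT/ΣR = (-151 °C − 24.3 °C)/3.348 = -52.4 W/m
(Negative Q' ⇒ heat flows inward; heat gain = 52.4 W/m.)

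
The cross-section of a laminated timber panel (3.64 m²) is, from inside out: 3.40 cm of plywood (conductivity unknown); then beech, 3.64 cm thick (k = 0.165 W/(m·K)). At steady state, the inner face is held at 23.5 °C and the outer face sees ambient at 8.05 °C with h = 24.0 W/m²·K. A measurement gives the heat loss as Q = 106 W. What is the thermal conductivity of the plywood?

ΣR = ΔT/Q = |23.5 − 8.05|/106 = 0.1458 K/W
Known resistances:
  R_beech = L/(kA) = 0.0364/(0.165·3.64) = 0.06061 K/W
  R_conv,out = 1/(hA) = 1/(24.0·3.64) = 0.01145 K/W
R_plywood = ΣR − ΣR_known = 0.1458 − 0.07206 = 0.07374 K/W
L/(kA) = 0.07374 ⇒ k = 0.0340/(0.07374·3.64) = 0.127 W/m·K

k = 0.127 W/m·K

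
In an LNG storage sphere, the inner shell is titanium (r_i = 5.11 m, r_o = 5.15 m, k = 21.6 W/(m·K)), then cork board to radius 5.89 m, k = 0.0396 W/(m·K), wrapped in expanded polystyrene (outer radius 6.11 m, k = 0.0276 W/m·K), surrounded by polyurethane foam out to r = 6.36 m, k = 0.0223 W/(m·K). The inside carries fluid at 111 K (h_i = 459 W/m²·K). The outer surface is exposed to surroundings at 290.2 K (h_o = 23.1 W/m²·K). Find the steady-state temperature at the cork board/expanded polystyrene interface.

Resistance network (inner→outer):
  R_conv,in = 1/(4πr²h) = 1/(4π·5.11²·459) = 6.640×10^-6 K/W
  R_titanium = (1/5.11 − 1/5.15)/(4πk) = 0.001520/(4π·21.6) = 5.600×10^-6 K/W
  R_cork board = (1/5.15 − 1/5.89)/(4πk) = 0.02440/(4π·0.0396) = 0.04902 K/W
  R_expanded polystyrene = (1/5.89 − 1/6.11)/(4πk) = 0.006113/(4π·0.0276) = 0.01763 K/W
  R_polyurethane foam = (1/6.11 − 1/6.36)/(4πk) = 0.006433/(4π·0.0223) = 0.02296 K/W
  R_conv,out = 1/(4πr²h) = 1/(4π·6.36²·23.1) = 8.517×10^-5 K/W
ΣR = 6.640×10^-6 + 5.600×10^-6 + 0.04902 + 0.01763 + 0.02296 + 8.517×10^-5 = 0.08971 K/W
Q = ΔT/ΣR = (111 K − 290.2 K)/0.08971 = -1998 W
From the inner boundary to the cork board/expanded polystyrene interface, ΣR_partial = 0.04903 K/W.
T_interface = T_in − Q·ΣR_partial = 111 K − (-1998)(0.04903) = 209.0 K

T = 209.0 K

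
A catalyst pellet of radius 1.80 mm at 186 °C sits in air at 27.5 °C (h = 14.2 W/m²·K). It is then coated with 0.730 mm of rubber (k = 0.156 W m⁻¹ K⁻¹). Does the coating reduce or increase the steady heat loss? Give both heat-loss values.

increases: 0.0916 → 0.166 W

Critical radius for a sphere: r_cr = 2k/h = 0.0220 m = 2.20 cm.
Outer radius after coating: r₂ = 0.00180 + 7.30×10^-4 = 0.002530 m.
Since r₁ < r_cr and r₂ ≤ r_cr, the coating moves toward the maximum at r_cr — heat loss rises.
Bare: R = 1/(4πr₁²h) = 1730 K/W; Q = 158.5/1730 = 0.0916 W.
Coated: R = R_cond + R_conv = 957.3 K/W; Q = 158.5/957.3 = 0.166 W.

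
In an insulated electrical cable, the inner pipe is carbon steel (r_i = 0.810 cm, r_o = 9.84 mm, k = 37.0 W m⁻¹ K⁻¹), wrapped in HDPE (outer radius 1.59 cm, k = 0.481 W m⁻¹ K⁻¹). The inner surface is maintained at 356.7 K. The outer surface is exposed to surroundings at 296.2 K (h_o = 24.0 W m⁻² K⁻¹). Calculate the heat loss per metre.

Resistance network (inner→outer):
  R'_carbon steel = ln(0.00984/0.00810)/(2πk) = 0.1946/(2π·37.0) = 8.370×10^-4 m·K/W
  R'_HDPE = ln(0.0159/0.00984)/(2πk) = 0.4799/(2π·0.481) = 0.1588 m·K/W
  R'_conv,out = 1/(2πr h) = 1/(2π·0.0159·24.0) = 0.4171 m·K/W
ΣR = 8.370×10^-4 + 0.1588 + 0.4171 = 0.5767 m·K/W
Q' = ΔT/ΣR = (356.7 K − 296.2 K)/0.5767 = 105 W/m

Q' = 105 W/m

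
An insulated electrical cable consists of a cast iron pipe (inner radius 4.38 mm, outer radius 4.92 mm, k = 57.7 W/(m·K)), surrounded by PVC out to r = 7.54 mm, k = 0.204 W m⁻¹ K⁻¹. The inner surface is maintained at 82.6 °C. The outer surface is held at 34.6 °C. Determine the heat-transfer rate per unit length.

Q' = 144 W/m

Resistance network (inner→outer):
  R'_cast iron = ln(0.00492/0.00438)/(2πk) = 0.1163/(2π·57.7) = 3.207×10^-4 m·K/W
  R'_PVC = ln(0.00754/0.00492)/(2πk) = 0.4269/(2π·0.204) = 0.3331 m·K/W
ΣR = 3.207×10^-4 + 0.3331 = 0.3334 m·K/W
Q' = ΔT/ΣR = (82.6 °C − 34.6 °C)/0.3334 = 144 W/m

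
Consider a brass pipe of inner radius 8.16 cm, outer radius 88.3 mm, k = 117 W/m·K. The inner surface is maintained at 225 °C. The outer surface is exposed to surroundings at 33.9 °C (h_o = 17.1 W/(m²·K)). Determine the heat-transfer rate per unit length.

Q' = 1810 W/m

Treat each layer as a resistance in series:
  R'_brass = ln(0.0883/0.0816)/(2πk) = 0.07891/(2π·117) = 1.073×10^-4 m·K/W
  R'_conv,out = 1/(2πr h) = 1/(2π·0.0883·17.1) = 0.1054 m·K/W
ΣR = 1.073×10^-4 + 0.1054 = 0.1055 m·K/W
Q' = ΔT/ΣR = (225 °C − 33.9 °C)/0.1055 = 1810 W/m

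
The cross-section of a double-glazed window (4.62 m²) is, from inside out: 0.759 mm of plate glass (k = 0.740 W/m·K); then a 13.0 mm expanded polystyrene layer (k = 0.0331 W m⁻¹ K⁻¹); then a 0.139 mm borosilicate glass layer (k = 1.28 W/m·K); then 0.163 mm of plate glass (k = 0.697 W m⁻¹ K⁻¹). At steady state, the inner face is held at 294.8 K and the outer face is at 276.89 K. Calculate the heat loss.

Treat each layer as a resistance in series:
  R_plate glass = L/(kA) = 7.59×10^-4/(0.740·4.62) = 2.220×10^-4 K/W
  R_expanded polystyrene = L/(kA) = 0.0130/(0.0331·4.62) = 0.08501 K/W
  R_borosilicate glass = L/(kA) = 1.39×10^-4/(1.28·4.62) = 2.351×10^-5 K/W
  R_plate glass = L/(kA) = 1.63×10^-4/(0.697·4.62) = 5.062×10^-5 K/W
ΣR = 2.220×10^-4 + 0.08501 + 2.351×10^-5 + 5.062×10^-5 = 0.08531 K/W
Q = ΔT/ΣR = (294.8 K − 276.89 K)/0.08531 = 210 W

Q = 210 W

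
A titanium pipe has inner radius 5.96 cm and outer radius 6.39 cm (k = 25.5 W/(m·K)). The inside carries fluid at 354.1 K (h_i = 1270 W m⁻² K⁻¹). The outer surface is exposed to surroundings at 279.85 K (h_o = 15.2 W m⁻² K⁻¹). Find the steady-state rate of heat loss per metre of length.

Q' = 446 W/m

Resistance network (inner→outer):
  R'_conv,in = 1/(2πr h) = 1/(2π·0.0596·1270) = 0.002103 m·K/W
  R'_titanium = ln(0.0639/0.0596)/(2πk) = 0.06966/(2π·25.5) = 4.348×10^-4 m·K/W
  R'_conv,out = 1/(2πr h) = 1/(2π·0.0639·15.2) = 0.1639 m·K/W
ΣR = 0.002103 + 4.348×10^-4 + 0.1639 = 0.1664 m·K/W
Q' = ΔT/ΣR = (354.1 K − 279.85 K)/0.1664 = 446 W/m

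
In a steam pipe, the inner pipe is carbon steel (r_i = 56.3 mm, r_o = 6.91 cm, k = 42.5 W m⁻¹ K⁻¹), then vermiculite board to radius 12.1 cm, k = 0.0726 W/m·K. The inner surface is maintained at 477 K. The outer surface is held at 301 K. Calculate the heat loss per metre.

Resistance network (inner→outer):
  R'_carbon steel = ln(0.0691/0.0563)/(2πk) = 0.2049/(2π·42.5) = 7.672×10^-4 m·K/W
  R'_vermiculite board = ln(0.121/0.0691)/(2πk) = 0.5602/(2π·0.0726) = 1.228 m·K/W
ΣR = 7.672×10^-4 + 1.228 = 1.229 m·K/W
Q' = ΔT/ΣR = (477 K − 301 K)/1.229 = 143 W/m

Q' = 143 W/m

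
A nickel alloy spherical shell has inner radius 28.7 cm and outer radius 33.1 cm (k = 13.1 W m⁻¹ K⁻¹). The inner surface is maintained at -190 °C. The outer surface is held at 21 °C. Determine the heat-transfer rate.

Q = 75.0 kW

Q = 4πk·ΔT/(1/r₁ − 1/r₂) = 4π × 13.1 × 211 / (1/0.287 − 1/0.331) = 75000 W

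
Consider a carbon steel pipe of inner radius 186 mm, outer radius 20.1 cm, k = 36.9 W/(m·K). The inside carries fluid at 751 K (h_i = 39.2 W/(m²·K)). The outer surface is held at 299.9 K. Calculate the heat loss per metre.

Resistance network (inner→outer):
  R'_conv,in = 1/(2πr h) = 1/(2π·0.186·39.2) = 0.02183 m·K/W
  R'_carbon steel = ln(0.201/0.186)/(2πk) = 0.07756/(2π·36.9) = 3.345×10^-4 m·K/W
ΣR = 0.02183 + 3.345×10^-4 = 0.02216 m·K/W
Q' = ΔT/ΣR = (751 K − 299.9 K)/0.02216 = 20400 W/m

Q' = 20.4 kW/m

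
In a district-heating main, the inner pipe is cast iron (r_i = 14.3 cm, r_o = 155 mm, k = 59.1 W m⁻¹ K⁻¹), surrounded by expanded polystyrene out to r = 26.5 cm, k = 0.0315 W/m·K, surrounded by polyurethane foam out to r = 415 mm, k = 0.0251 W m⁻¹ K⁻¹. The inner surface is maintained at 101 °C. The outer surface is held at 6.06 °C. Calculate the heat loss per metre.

Treat each layer as a resistance in series:
  R'_cast iron = ln(0.155/0.143)/(2πk) = 0.08058/(2π·59.1) = 2.170×10^-4 m·K/W
  R'_expanded polystyrene = ln(0.265/0.155)/(2πk) = 0.5363/(2π·0.0315) = 2.710 m·K/W
  R'_polyurethane foam = ln(0.415/0.265)/(2πk) = 0.4485/(2π·0.0251) = 2.844 m·K/W
ΣR = 2.170×10^-4 + 2.710 + 2.844 = 5.554 m·K/W
Q' = ΔT/ΣR = (101 °C − 6.06 °C)/5.554 = 17.1 W/m

Q' = 17.1 W/m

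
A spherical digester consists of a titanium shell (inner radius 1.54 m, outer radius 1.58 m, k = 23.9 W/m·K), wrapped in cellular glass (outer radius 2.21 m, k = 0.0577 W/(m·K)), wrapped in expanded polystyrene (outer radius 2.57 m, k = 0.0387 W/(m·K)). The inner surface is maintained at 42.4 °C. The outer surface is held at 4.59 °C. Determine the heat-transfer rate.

Q = 99.7 W

Resistance network (inner→outer):
  R_titanium = (1/1.54 − 1/1.58)/(4πk) = 0.01644/(4π·23.9) = 5.474×10^-5 K/W
  R_cellular glass = (1/1.58 − 1/2.21)/(4πk) = 0.1804/(4π·0.0577) = 0.2488 K/W
  R_expanded polystyrene = (1/2.21 − 1/2.57)/(4πk) = 0.06338/(4π·0.0387) = 0.1303 K/W
ΣR = 5.474×10^-5 + 0.2488 + 0.1303 = 0.3792 K/W
Q = ΔT/ΣR = (42.4 °C − 4.59 °C)/0.3792 = 99.7 W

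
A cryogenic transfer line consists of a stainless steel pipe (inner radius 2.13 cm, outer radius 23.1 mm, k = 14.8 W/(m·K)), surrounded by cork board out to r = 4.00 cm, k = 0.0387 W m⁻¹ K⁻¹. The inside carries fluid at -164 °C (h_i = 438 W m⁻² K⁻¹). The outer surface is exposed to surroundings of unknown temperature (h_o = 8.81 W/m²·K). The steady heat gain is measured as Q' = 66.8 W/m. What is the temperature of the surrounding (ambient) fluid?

Series resistances:
  R'_conv,in = 1/(2πr h) = 1/(2π·0.0213·438) = 0.01706 m·K/W
  R'_stainless steel = ln(0.0231/0.0213)/(2πk) = 0.08113/(2π·14.8) = 8.724×10^-4 m·K/W
  R'_cork board = ln(0.0400/0.0231)/(2πk) = 0.5490/(2π·0.0387) = 2.258 m·K/W
  R'_conv,out = 1/(2πr h) = 1/(2π·0.0400·8.81) = 0.4516 m·K/W
ΣR = 2.728 m·K/W
ΔT = Q'·ΣR = 66.8 × 2.728 = 182.2 K
Heat flows inward, so T_out = T_in + ΔT = -164 + 182.2 = 18.2 °C

T_out = 18.2 °C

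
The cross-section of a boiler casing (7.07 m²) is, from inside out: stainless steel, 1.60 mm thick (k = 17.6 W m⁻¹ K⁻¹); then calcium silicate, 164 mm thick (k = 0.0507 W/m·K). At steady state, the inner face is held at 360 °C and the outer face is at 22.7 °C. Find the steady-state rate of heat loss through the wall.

Q = 737 W

Resistance network (inner→outer):
  R_stainless steel = L/(kA) = 0.00160/(17.6·7.07) = 1.286×10^-5 K/W
  R_calcium silicate = L/(kA) = 0.164/(0.0507·7.07) = 0.4575 K/W
ΣR = 1.286×10^-5 + 0.4575 = 0.4575 K/W
Q = ΔT/ΣR = (360 °C − 22.7 °C)/0.4575 = 737 W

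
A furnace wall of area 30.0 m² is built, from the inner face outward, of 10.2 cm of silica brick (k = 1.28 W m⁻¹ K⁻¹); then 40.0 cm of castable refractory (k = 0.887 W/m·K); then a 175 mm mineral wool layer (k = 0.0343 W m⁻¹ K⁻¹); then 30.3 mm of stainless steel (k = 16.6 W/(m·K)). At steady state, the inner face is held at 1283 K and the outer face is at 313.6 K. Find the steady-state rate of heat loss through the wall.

Q = 5.16 kW

Resistance network (inner→outer):
  R_silica brick = L/(kA) = 0.102/(1.28·30.0) = 0.002656 K/W
  R_castable refractory = L/(kA) = 0.400/(0.887·30.0) = 0.01503 K/W
  R_mineral wool = L/(kA) = 0.175/(0.0343·30.0) = 0.1701 K/W
  R_stainless steel = L/(kA) = 0.0303/(16.6·30.0) = 6.084×10^-5 K/W
ΣR = 0.002656 + 0.01503 + 0.1701 + 6.084×10^-5 = 0.1878 K/W
Q = ΔT/ΣR = (1283 K − 313.6 K)/0.1878 = 5160 W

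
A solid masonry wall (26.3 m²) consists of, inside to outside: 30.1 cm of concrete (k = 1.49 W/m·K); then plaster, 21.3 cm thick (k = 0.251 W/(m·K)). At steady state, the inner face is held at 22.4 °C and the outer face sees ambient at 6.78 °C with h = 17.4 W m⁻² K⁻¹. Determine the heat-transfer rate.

Q = 371 W

Series thermal resistances, inner to outer:
  R_concrete = L/(kA) = 0.301/(1.49·26.3) = 0.007681 K/W
  R_plaster = L/(kA) = 0.213/(0.251·26.3) = 0.03227 K/W
  R_conv,out = 1/(hA) = 1/(17.4·26.3) = 0.002185 K/W
ΣR = 0.007681 + 0.03227 + 0.002185 = 0.04214 K/W
Q = ΔT/ΣR = (22.4 °C − 6.78 °C)/0.04214 = 371 W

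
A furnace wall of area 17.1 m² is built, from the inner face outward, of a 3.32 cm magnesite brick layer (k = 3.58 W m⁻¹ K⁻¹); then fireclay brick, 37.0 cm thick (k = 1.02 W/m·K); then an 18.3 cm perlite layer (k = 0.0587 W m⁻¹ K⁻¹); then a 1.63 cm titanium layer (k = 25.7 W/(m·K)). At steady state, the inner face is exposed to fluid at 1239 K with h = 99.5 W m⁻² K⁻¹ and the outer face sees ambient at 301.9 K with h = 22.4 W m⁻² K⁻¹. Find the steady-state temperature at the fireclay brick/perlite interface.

T = 1138 K

Treat each layer as a resistance in series:
  R_conv,in = 1/(hA) = 1/(99.5·17.1) = 5.877×10^-4 K/W
  R_magnesite brick = L/(kA) = 0.0332/(3.58·17.1) = 5.423×10^-4 K/W
  R_fireclay brick = L/(kA) = 0.370/(1.02·17.1) = 0.02121 K/W
  R_perlite = L/(kA) = 0.183/(0.0587·17.1) = 0.1823 K/W
  R_titanium = L/(kA) = 0.0163/(25.7·17.1) = 3.709×10^-5 K/W
  R_conv,out = 1/(hA) = 1/(22.4·17.1) = 0.002611 K/W
ΣR = 5.877×10^-4 + 5.423×10^-4 + 0.02121 + 0.1823 + 3.709×10^-5 + 0.002611 = 0.2073 K/W
Q = ΔT/ΣR = (1239 K − 301.9 K)/0.2073 = 4521 W
From the inner boundary to the fireclay brick/perlite interface, ΣR_partial = 0.02234 K/W.
T_interface = T_in − Q·ΣR_partial = 1239 K − (4521)(0.02234) = 1138 K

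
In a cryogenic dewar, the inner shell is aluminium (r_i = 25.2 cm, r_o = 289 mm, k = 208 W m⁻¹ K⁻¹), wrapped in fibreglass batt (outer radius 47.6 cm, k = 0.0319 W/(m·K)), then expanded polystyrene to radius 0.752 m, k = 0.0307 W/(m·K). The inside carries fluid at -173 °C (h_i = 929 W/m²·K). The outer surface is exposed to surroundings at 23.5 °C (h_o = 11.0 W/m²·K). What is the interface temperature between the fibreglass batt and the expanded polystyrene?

Resistance network (inner→outer):
  R_conv,in = 1/(4πr²h) = 1/(4π·0.252²·929) = 0.001349 K/W
  R_aluminium = (1/0.252 − 1/0.289)/(4πk) = 0.5080/(4π·208) = 1.944×10^-4 K/W
  R_fibreglass batt = (1/0.289 − 1/0.476)/(4πk) = 1.359/(4π·0.0319) = 3.391 K/W
  R_expanded polystyrene = (1/0.476 − 1/0.752)/(4πk) = 0.7711/(4π·0.0307) = 1.999 K/W
  R_conv,out = 1/(4πr²h) = 1/(4π·0.752²·11.0) = 0.01279 K/W
ΣR = 0.001349 + 1.944×10^-4 + 3.391 + 1.999 + 0.01279 = 5.404 K/W
Q = ΔT/ΣR = (-173 °C − 23.5 °C)/5.404 = -36.36 W
From the inner boundary to the fibreglass batt/expanded polystyrene interface, ΣR_partial = 3.393 K/W.
T_interface = T_in − Q·ΣR_partial = -173 °C − (-36.36)(3.393) = -49.6 °C

T = -49.6 °C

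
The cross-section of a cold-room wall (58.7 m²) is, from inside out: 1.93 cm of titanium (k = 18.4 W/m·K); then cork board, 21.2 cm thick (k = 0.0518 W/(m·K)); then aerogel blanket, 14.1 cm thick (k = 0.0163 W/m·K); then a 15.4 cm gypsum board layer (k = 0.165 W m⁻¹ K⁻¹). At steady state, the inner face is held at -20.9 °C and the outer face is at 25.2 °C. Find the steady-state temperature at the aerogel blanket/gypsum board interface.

Series thermal resistances, inner to outer:
  R_titanium = L/(kA) = 0.0193/(18.4·58.7) = 1.787×10^-5 K/W
  R_cork board = L/(kA) = 0.212/(0.0518·58.7) = 0.06972 K/W
  R_aerogel blanket = L/(kA) = 0.141/(0.0163·58.7) = 0.1474 K/W
  R_gypsum board = L/(kA) = 0.154/(0.165·58.7) = 0.01590 K/W
ΣR = 1.787×10^-5 + 0.06972 + 0.1474 + 0.01590 = 0.2330 K/W
Q = ΔT/ΣR = (-20.9 °C − 25.2 °C)/0.2330 = -197.9 W
From the inner boundary to the aerogel blanket/gypsum board interface, ΣR_partial = 0.2171 K/W.
T_interface = T_in − Q·ΣR_partial = -20.9 °C − (-197.9)(0.2171) = 22.1 °C

T = 22.1 °C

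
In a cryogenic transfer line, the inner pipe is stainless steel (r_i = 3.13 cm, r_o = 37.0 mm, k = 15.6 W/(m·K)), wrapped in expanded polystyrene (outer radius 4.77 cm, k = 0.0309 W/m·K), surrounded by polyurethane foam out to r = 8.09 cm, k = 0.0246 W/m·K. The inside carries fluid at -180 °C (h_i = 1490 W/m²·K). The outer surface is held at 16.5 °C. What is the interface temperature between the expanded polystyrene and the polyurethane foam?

Treat each layer as a resistance in series:
  R'_conv,in = 1/(2πr h) = 1/(2π·0.0313·1490) = 0.003413 m·K/W
  R'_stainless steel = ln(0.0370/0.0313)/(2πk) = 0.1673/(2π·15.6) = 0.001707 m·K/W
  R'_expanded polystyrene = ln(0.0477/0.0370)/(2πk) = 0.2540/(2π·0.0309) = 1.308 m·K/W
  R'_polyurethane foam = ln(0.0809/0.0477)/(2πk) = 0.5283/(2π·0.0246) = 3.418 m·K/W
ΣR = 0.003413 + 0.001707 + 1.308 + 3.418 = 4.731 m·K/W
Q' = ΔT/ΣR = (-180 °C − 16.5 °C)/4.731 = -41.53 W/m
From the inner boundary to the expanded polystyrene/polyurethane foam interface, ΣR_partial = 1.313 m·K/W.
T_interface = T_in − Q'·ΣR_partial = -180 °C − (-41.53)(1.313) = -125 °C

T = -125 °C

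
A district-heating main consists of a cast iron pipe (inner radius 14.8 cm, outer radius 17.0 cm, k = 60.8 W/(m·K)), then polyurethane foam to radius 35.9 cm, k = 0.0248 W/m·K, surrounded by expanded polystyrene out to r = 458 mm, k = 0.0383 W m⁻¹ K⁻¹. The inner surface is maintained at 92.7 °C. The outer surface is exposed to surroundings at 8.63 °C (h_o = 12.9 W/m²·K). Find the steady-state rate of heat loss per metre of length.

Series thermal resistances, inner to outer:
  R'_cast iron = ln(0.170/0.148)/(2πk) = 0.1386/(2π·60.8) = 3.628×10^-4 m·K/W
  R'_polyurethane foam = ln(0.359/0.170)/(2πk) = 0.7475/(2π·0.0248) = 4.797 m·K/W
  R'_expanded polystyrene = ln(0.458/0.359)/(2πk) = 0.2435/(2π·0.0383) = 1.012 m·K/W
  R'_conv,out = 1/(2πr h) = 1/(2π·0.458·12.9) = 0.02694 m·K/W
ΣR = 3.628×10^-4 + 4.797 + 1.012 + 0.02694 = 5.836 m·K/W
Q' = ΔT/ΣR = (92.7 °C − 8.63 °C)/5.836 = 14.4 W/m

Q' = 14.4 W/m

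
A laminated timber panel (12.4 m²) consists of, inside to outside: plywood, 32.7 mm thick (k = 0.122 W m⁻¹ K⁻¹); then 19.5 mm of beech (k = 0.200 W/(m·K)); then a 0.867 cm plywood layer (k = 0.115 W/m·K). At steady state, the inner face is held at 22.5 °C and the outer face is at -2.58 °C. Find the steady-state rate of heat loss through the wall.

Treat each layer as a resistance in series:
  R_plywood = L/(kA) = 0.0327/(0.122·12.4) = 0.02162 K/W
  R_beech = L/(kA) = 0.0195/(0.200·12.4) = 0.007863 K/W
  R_plywood = L/(kA) = 0.00867/(0.115·12.4) = 0.006080 K/W
ΣR = 0.02162 + 0.007863 + 0.006080 = 0.03556 K/W
Q = ΔT/ΣR = (22.5 °C − -2.58 °C)/0.03556 = 705 W

Q = 705 W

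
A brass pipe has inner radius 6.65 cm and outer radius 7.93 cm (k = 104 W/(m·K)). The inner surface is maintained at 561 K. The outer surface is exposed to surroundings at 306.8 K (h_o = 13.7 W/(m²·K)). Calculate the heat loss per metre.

Q' = 1730 W/m

Series thermal resistances, inner to outer:
  R'_brass = ln(0.0793/0.0665)/(2πk) = 0.1760/(2π·104) = 2.694×10^-4 m·K/W
  R'_conv,out = 1/(2πr h) = 1/(2π·0.0793·13.7) = 0.1465 m·K/W
ΣR = 2.694×10^-4 + 0.1465 = 0.1468 m·K/W
Q' = ΔT/ΣR = (561 K − 306.8 K)/0.1468 = 1730 W/m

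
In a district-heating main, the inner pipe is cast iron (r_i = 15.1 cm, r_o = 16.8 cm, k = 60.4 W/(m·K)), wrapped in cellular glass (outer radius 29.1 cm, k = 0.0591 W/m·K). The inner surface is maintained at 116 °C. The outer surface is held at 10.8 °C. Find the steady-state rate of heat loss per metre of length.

Q' = 71.1 W/m

Series thermal resistances, inner to outer:
  R'_cast iron = ln(0.168/0.151)/(2πk) = 0.1067/(2π·60.4) = 2.811×10^-4 m·K/W
  R'_cellular glass = ln(0.291/0.168)/(2πk) = 0.5494/(2π·0.0591) = 1.479 m·K/W
ΣR = 2.811×10^-4 + 1.479 = 1.479 m·K/W
Q' = ΔT/ΣR = (116 °C − 10.8 °C)/1.479 = 71.1 W/m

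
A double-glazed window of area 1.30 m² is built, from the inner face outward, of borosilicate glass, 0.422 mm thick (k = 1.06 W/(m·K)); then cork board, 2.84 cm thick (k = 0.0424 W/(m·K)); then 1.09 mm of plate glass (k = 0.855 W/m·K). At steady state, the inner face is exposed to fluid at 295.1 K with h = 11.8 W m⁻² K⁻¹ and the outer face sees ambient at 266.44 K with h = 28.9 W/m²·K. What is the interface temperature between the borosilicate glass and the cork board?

Treat each layer as a resistance in series:
  R_conv,in = 1/(hA) = 1/(11.8·1.30) = 0.06519 K/W
  R_borosilicate glass = L/(kA) = 4.22×10^-4/(1.06·1.30) = 3.062×10^-4 K/W
  R_cork board = L/(kA) = 0.0284/(0.0424·1.30) = 0.5152 K/W
  R_plate glass = L/(kA) = 0.00109/(0.855·1.30) = 9.807×10^-4 K/W
  R_conv,out = 1/(hA) = 1/(28.9·1.30) = 0.02662 K/W
ΣR = 0.06519 + 3.062×10^-4 + 0.5152 + 9.807×10^-4 + 0.02662 = 0.6083 K/W
Q = ΔT/ΣR = (295.1 K − 266.44 K)/0.6083 = 47.11 W
From the inner boundary to the borosilicate glass/cork board interface, ΣR_partial = 0.06550 K/W.
T_interface = T_in − Q·ΣR_partial = 295.1 K − (47.11)(0.06550) = 292.0 K

T = 292.0 K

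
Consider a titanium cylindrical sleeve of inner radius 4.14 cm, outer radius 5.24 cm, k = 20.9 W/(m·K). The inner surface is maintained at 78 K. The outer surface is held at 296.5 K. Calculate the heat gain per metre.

Q' = 2πk·ΔT/ln(r₂/r₁) = 2π × 20.9 × 218.5 / ln(0.0524/0.0414) = 1.22×10^5 W/m

Q' = 122 kW/m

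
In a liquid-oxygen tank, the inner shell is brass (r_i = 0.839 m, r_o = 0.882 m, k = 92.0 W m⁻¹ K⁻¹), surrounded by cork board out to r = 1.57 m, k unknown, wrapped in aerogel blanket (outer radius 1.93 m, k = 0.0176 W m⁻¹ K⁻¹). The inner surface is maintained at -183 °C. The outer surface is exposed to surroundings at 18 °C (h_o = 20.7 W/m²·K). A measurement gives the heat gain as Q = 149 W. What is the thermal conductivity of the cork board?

ΣR = ΔT/Q = |-183 − 18|/149 = 1.349 K/W
Known resistances:
  R_brass = (1/0.839 − 1/0.882)/(4πk) = 0.05811/(4π·92.0) = 5.026×10^-5 K/W
  R_aerogel blanket = (1/1.57 − 1/1.93)/(4πk) = 0.1188/(4π·0.0176) = 0.5372 K/W
  R_conv,out = 1/(4πr²h) = 1/(4π·1.93²·20.7) = 0.001032 K/W
R_cork board = ΣR − ΣR_known = 1.349 − 0.5383 = 0.8107 K/W
(1/r₁−1/r₂)/(4πk) = 0.8107 ⇒ k = 0.4968/(4π·0.8107) = 0.0488 W/m·K

k = 0.0488 W/m·K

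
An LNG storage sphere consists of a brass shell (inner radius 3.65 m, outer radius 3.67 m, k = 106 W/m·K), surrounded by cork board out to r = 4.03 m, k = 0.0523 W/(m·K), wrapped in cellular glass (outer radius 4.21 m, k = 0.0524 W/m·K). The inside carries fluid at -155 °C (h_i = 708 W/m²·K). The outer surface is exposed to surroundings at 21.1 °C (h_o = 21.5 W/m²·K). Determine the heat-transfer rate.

Series thermal resistances, inner to outer:
  R_conv,in = 1/(4πr²h) = 1/(4π·3.65²·708) = 8.437×10^-6 K/W
  R_brass = (1/3.65 − 1/3.67)/(4πk) = 0.001493/(4π·106) = 1.121×10^-6 K/W
  R_cork board = (1/3.67 − 1/4.03)/(4πk) = 0.02434/(4π·0.0523) = 0.03704 K/W
  R_cellular glass = (1/4.03 − 1/4.21)/(4πk) = 0.01061/(4π·0.0524) = 0.01611 K/W
  R_conv,out = 1/(4πr²h) = 1/(4π·4.21²·21.5) = 2.088×10^-4 K/W
ΣR = 8.437×10^-6 + 1.121×10^-6 + 0.03704 + 0.01611 + 2.088×10^-4 = 0.05337 K/W
Q = ΔT/ΣR = (-155 °C − 21.1 °C)/0.05337 = -3300 W
(Negative Q ⇒ heat flows inward; heat gain = 3300 W.)

Q = 3.30 kW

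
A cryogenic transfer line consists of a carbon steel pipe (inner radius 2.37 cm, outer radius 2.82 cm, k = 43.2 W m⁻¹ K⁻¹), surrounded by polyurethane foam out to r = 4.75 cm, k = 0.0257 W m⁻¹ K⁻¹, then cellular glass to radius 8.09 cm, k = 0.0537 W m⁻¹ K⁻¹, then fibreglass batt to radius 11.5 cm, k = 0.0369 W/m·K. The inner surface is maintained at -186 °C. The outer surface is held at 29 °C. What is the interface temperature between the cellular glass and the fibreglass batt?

T = -22.6 °C

Treat each layer as a resistance in series:
  R'_carbon steel = ln(0.0282/0.0237)/(2πk) = 0.1738/(2π·43.2) = 6.405×10^-4 m·K/W
  R'_polyurethane foam = ln(0.0475/0.0282)/(2πk) = 0.5214/(2π·0.0257) = 3.229 m·K/W
  R'_cellular glass = ln(0.0809/0.0475)/(2πk) = 0.5325/(2π·0.0537) = 1.578 m·K/W
  R'_fibreglass batt = ln(0.115/0.0809)/(2πk) = 0.3517/(2π·0.0369) = 1.517 m·K/W
ΣR = 6.405×10^-4 + 3.229 + 1.578 + 1.517 = 6.325 m·K/W
Q' = ΔT/ΣR = (-186 °C − 29 °C)/6.325 = -33.99 W/m
From the inner boundary to the cellular glass/fibreglass batt interface, ΣR_partial = 4.808 m·K/W.
T_interface = T_in − Q'·ΣR_partial = -186 °C − (-33.99)(4.808) = -22.6 °C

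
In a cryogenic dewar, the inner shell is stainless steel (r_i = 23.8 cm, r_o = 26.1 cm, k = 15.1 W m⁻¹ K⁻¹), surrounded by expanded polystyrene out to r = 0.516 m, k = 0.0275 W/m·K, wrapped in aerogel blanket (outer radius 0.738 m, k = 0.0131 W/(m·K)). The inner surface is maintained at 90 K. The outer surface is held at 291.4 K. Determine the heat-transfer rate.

Q = 22.3 W

Resistance network (inner→outer):
  R_stainless steel = (1/0.238 − 1/0.261)/(4πk) = 0.3703/(4π·15.1) = 0.001951 K/W
  R_expanded polystyrene = (1/0.261 − 1/0.516)/(4πk) = 1.893/(4π·0.0275) = 5.479 K/W
  R_aerogel blanket = (1/0.516 − 1/0.738)/(4πk) = 0.5830/(4π·0.0131) = 3.541 K/W
ΣR = 0.001951 + 5.479 + 3.541 = 9.022 K/W
Q = ΔT/ΣR = (90 K − 291.4 K)/9.022 = -22.3 W
(Negative Q ⇒ heat flows inward; heat gain = 22.3 W.)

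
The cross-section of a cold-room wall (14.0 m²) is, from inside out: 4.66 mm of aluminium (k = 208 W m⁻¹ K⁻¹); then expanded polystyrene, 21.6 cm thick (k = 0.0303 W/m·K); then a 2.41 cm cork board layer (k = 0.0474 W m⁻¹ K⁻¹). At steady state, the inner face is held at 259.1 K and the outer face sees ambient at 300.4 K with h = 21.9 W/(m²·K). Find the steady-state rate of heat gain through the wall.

Series thermal resistances, inner to outer:
  R_aluminium = L/(kA) = 0.00466/(208·14.0) = 1.600×10^-6 K/W
  R_expanded polystyrene = L/(kA) = 0.216/(0.0303·14.0) = 0.5092 K/W
  R_cork board = L/(kA) = 0.0241/(0.0474·14.0) = 0.03632 K/W
  R_conv,out = 1/(hA) = 1/(21.9·14.0) = 0.003262 K/W
ΣR = 1.600×10^-6 + 0.5092 + 0.03632 + 0.003262 = 0.5488 K/W
Q = ΔT/ΣR = (259.1 K − 300.4 K)/0.5488 = -75.3 W
(Negative Q ⇒ heat flows inward; heat gain = 75.3 W.)

Q = 75.3 W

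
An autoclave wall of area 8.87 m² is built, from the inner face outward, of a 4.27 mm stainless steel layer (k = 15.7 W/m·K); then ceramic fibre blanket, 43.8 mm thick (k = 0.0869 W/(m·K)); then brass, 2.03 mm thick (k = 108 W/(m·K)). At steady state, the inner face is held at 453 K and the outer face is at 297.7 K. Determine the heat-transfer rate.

Series thermal resistances, inner to outer:
  R_stainless steel = L/(kA) = 0.00427/(15.7·8.87) = 3.066×10^-5 K/W
  R_ceramic fibre blanket = L/(kA) = 0.0438/(0.0869·8.87) = 0.05682 K/W
  R_brass = L/(kA) = 0.00203/(108·8.87) = 2.119×10^-6 K/W
ΣR = 3.066×10^-5 + 0.05682 + 2.119×10^-6 = 0.05685 K/W
Q = ΔT/ΣR = (453 K − 297.7 K)/0.05685 = 2730 W

Q = 2.73 kW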